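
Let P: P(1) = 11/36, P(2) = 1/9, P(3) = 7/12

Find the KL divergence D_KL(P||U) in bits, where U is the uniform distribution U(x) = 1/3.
0.2565 bits

U(i) = 1/3 for all i

D_KL(P||U) = Σ P(x) log₂(P(x) / (1/3))
           = Σ P(x) log₂(P(x)) + log₂(3)
           = log₂(3) - H(P)

H(P) = -Σ P(x) log₂(P(x)):
  -P(1)·log₂(P(1)) = -(11/36)·log₂(11/36) = 0.52265
  -P(2)·log₂(P(2)) = -(1/9)·log₂(1/9) = 0.35221
  -P(3)·log₂(P(3)) = -(7/12)·log₂(7/12) = 0.45360
H(P) = 0.52265 + 0.35221 + 0.45360 = 1.32846 bits

log₂(3) = 1.58496 bits

D_KL(P||U) = 1.58496 - 1.32846 = 0.25650 ≈ 0.2565 bits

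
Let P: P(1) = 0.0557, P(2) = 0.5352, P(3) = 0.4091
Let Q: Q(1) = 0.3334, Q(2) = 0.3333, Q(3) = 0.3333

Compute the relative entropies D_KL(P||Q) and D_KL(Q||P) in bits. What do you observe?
D_KL(P||Q) = 0.3428 bits, D_KL(Q||P) = 0.5344 bits. The two directions give different values (D_KL(Q||P) exceeds D_KL(P||Q) by 0.1916 bits): KL divergence is asymmetric.

D_KL(P||Q) = Σ P(x) log₂(P(x)/Q(x))

Computing term by term:
  P(1)·log₂(P(1)/Q(1)) = 0.0557·log₂(0.0557/0.3334) = -0.14379
  P(2)·log₂(P(2)/Q(2)) = 0.5352·log₂(0.5352/0.3333) = 0.36568
  P(3)·log₂(P(3)/Q(3)) = 0.4091·log₂(0.4091/0.3333) = 0.12094

D_KL(P||Q) = -0.14379 + 0.36568 + 0.12094 = 0.34283 ≈ 0.3428 bits

D_KL(Q||P) = Σ Q(x) log₂(Q(x)/P(x))

Computing term by term:
  Q(1)·log₂(Q(1)/P(1)) = 0.3334·log₂(0.3334/0.0557) = 0.86067
  Q(2)·log₂(Q(2)/P(2)) = 0.3333·log₂(0.3333/0.5352) = -0.22773
  Q(3)·log₂(Q(3)/P(3)) = 0.3333·log₂(0.3333/0.4091) = -0.09853

D_KL(Q||P) = 0.86067 - 0.22773 - 0.09853 = 0.53441 ≈ 0.5344 bits

These are NOT equal (difference: 0.1916 bits). KL divergence is asymmetric: D_KL(P||Q) ≠ D_KL(Q||P) in general.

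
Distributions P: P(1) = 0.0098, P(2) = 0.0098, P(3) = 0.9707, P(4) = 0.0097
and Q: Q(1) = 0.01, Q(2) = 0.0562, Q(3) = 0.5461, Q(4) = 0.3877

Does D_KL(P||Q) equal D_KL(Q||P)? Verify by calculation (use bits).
D_KL(P||Q) = 0.7290 bits, D_KL(Q||P) = 1.7516 bits. No — D_KL(P||Q) ≠ D_KL(Q||P) for this pair.

D_KL(P||Q) = Σ P(x) log₂(P(x)/Q(x))

Computing term by term:
  P(1)·log₂(P(1)/Q(1)) = 0.0098·log₂(0.0098/0.01) = -0.00029
  P(2)·log₂(P(2)/Q(2)) = 0.0098·log₂(0.0098/0.0562) = -0.02469
  P(3)·log₂(P(3)/Q(3)) = 0.9707·log₂(0.9707/0.5461) = 0.80555
  P(4)·log₂(P(4)/Q(4)) = 0.0097·log₂(0.0097/0.3877) = -0.05161

D_KL(P||Q) = -0.00029 - 0.02469 + 0.80555 - 0.05161 = 0.72896 ≈ 0.7290 bits

D_KL(Q||P) = Σ Q(x) log₂(Q(x)/P(x))

Computing term by term:
  Q(1)·log₂(Q(1)/P(1)) = 0.01·log₂(0.01/0.0098) = 0.00029
  Q(2)·log₂(Q(2)/P(2)) = 0.0562·log₂(0.0562/0.0098) = 0.14161
  Q(3)·log₂(Q(3)/P(3)) = 0.5461·log₂(0.5461/0.9707) = -0.45319
  Q(4)·log₂(Q(4)/P(4)) = 0.3877·log₂(0.3877/0.0097) = 2.06288

D_KL(Q||P) = 0.00029 + 0.14161 - 0.45319 + 2.06288 = 1.75159 ≈ 1.7516 bits

These are NOT equal (difference: 1.0226 bits). KL divergence is asymmetric: D_KL(P||Q) ≠ D_KL(Q||P) in general.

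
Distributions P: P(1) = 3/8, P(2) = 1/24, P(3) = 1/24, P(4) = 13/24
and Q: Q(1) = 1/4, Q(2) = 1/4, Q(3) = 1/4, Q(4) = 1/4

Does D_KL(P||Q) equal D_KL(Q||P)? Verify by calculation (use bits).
D_KL(P||Q) = 0.6082 bits, D_KL(Q||P) = 0.8674 bits. No — D_KL(P||Q) ≠ D_KL(Q||P) for this pair.

D_KL(P||Q) = Σ P(x) log₂(P(x)/Q(x))

Computing term by term:
  P(1)·log₂(P(1)/Q(1)) = (3/8)·log₂((3/8)/(1/4)) = 0.21936
  P(2)·log₂(P(2)/Q(2)) = (1/24)·log₂((1/24)/(1/4)) = -0.10771
  P(3)·log₂(P(3)/Q(3)) = (1/24)·log₂((1/24)/(1/4)) = -0.10771
  P(4)·log₂(P(4)/Q(4)) = (13/24)·log₂((13/24)/(1/4)) = 0.60422

D_KL(P||Q) = 0.21936 - 0.10771 - 0.10771 + 0.60422 = 0.60816 ≈ 0.6082 bits

D_KL(Q||P) = Σ Q(x) log₂(Q(x)/P(x))

Computing term by term:
  Q(1)·log₂(Q(1)/P(1)) = (1/4)·log₂((1/4)/(3/8)) = -0.14624
  Q(2)·log₂(Q(2)/P(2)) = (1/4)·log₂((1/4)/(1/24)) = 0.64624
  Q(3)·log₂(Q(3)/P(3)) = (1/4)·log₂((1/4)/(1/24)) = 0.64624
  Q(4)·log₂(Q(4)/P(4)) = (1/4)·log₂((1/4)/(13/24)) = -0.27887

D_KL(Q||P) = -0.14624 + 0.64624 + 0.64624 - 0.27887 = 0.86737 ≈ 0.8674 bits

These are NOT equal (difference: 0.2592 bits). KL divergence is asymmetric: D_KL(P||Q) ≠ D_KL(Q||P) in general.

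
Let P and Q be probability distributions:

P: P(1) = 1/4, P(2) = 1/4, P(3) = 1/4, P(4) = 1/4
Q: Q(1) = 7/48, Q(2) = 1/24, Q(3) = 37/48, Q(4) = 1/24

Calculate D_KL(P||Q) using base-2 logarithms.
1.0808 bits

D_KL(P||Q) = Σ P(x) log₂(P(x)/Q(x))

Computing term by term:
  P(1)·log₂(P(1)/Q(1)) = (1/4)·log₂((1/4)/(7/48)) = 0.19440
  P(2)·log₂(P(2)/Q(2)) = (1/4)·log₂((1/4)/(1/24)) = 0.64624
  P(3)·log₂(P(3)/Q(3)) = (1/4)·log₂((1/4)/(37/48)) = -0.40612
  P(4)·log₂(P(4)/Q(4)) = (1/4)·log₂((1/4)/(1/24)) = 0.64624

D_KL(P||Q) = 0.19440 + 0.64624 - 0.40612 + 0.64624 = 1.08076 ≈ 1.0808 bits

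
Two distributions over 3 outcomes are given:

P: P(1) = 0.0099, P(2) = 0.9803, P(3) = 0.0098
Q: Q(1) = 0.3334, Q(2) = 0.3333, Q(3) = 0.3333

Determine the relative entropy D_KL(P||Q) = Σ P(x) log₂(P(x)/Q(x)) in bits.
1.4257 bits

D_KL(P||Q) = Σ P(x) log₂(P(x)/Q(x))

Computing term by term:
  P(1)·log₂(P(1)/Q(1)) = 0.0099·log₂(0.0099/0.3334) = -0.05023
  P(2)·log₂(P(2)/Q(2)) = 0.9803·log₂(0.9803/0.3333) = 1.52574
  P(3)·log₂(P(3)/Q(3)) = 0.0098·log₂(0.0098/0.3333) = -0.04986

D_KL(P||Q) = -0.05023 + 1.52574 - 0.04986 = 1.42565 ≈ 1.4257 bits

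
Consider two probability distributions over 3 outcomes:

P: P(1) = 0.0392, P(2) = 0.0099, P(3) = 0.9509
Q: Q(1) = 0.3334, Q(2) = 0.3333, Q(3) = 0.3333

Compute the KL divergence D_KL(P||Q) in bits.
1.2669 bits

D_KL(P||Q) = Σ P(x) log₂(P(x)/Q(x))

Computing term by term:
  P(1)·log₂(P(1)/Q(1)) = 0.0392·log₂(0.0392/0.3334) = -0.12106
  P(2)·log₂(P(2)/Q(2)) = 0.0099·log₂(0.0099/0.3333) = -0.05023
  P(3)·log₂(P(3)/Q(3)) = 0.9509·log₂(0.9509/0.3333) = 1.43821

D_KL(P||Q) = -0.12106 - 0.05023 + 1.43821 = 1.26692 ≈ 1.2669 bits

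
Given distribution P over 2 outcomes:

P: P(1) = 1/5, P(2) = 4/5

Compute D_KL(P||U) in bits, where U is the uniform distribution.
0.2781 bits

U(i) = 1/2 for all i

D_KL(P||U) = Σ P(x) log₂(P(x) / (1/2))
           = Σ P(x) log₂(P(x)) + log₂(2)
           = log₂(2) - H(P)

H(P) = -Σ P(x) log₂(P(x)):
  -P(1)·log₂(P(1)) = -(1/5)·log₂(1/5) = 0.46439
  -P(2)·log₂(P(2)) = -(4/5)·log₂(4/5) = 0.25754
H(P) = 0.46439 + 0.25754 = 0.72193 bits

log₂(2) = 1.00000 bits

D_KL(P||U) = 1.00000 - 0.72193 = 0.27807 ≈ 0.2781 bits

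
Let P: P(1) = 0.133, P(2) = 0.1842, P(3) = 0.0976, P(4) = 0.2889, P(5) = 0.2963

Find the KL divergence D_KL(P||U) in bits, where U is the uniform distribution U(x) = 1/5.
0.1201 bits

U(i) = 1/5 for all i

D_KL(P||U) = Σ P(x) log₂(P(x) / (1/5))
           = Σ P(x) log₂(P(x)) + log₂(5)
           = log₂(5) - H(P)

H(P) = -Σ P(x) log₂(P(x)):
  -P(1)·log₂(P(1)) = -(0.133)·log₂(0.133) = 0.38710
  -P(2)·log₂(P(2)) = -(0.1842)·log₂(0.1842) = 0.44957
  -P(3)·log₂(P(3)) = -(0.0976)·log₂(0.0976) = 0.32764
  -P(4)·log₂(P(4)) = -(0.2889)·log₂(0.2889) = 0.51752
  -P(5)·log₂(P(5)) = -(0.2963)·log₂(0.2963) = 0.51997
H(P) = 0.38710 + 0.44957 + 0.32764 + 0.51752 + 0.51997 = 2.20180 bits

log₂(5) = 2.32193 bits

D_KL(P||U) = 2.32193 - 2.20180 = 0.12013 ≈ 0.1201 bits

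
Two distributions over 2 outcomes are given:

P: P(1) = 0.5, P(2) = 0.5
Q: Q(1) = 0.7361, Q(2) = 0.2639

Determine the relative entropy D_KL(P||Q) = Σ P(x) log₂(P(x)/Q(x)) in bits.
0.1820 bits

D_KL(P||Q) = Σ P(x) log₂(P(x)/Q(x))

Computing term by term:
  P(1)·log₂(P(1)/Q(1)) = 0.5·log₂(0.5/0.7361) = -0.27899
  P(2)·log₂(P(2)/Q(2)) = 0.5·log₂(0.5/0.2639) = 0.46097

D_KL(P||Q) = -0.27899 + 0.46097 = 0.18198 ≈ 0.1820 bits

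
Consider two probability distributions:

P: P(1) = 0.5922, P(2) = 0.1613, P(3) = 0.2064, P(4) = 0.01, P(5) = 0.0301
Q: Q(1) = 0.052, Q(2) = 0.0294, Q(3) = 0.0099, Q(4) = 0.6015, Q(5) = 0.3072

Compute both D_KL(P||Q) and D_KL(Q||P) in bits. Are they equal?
D_KL(P||Q) = 3.2189 bits, D_KL(Q||P) = 4.2866 bits. No, they are not equal.

D_KL(P||Q) = Σ P(x) log₂(P(x)/Q(x))

Computing term by term:
  P(1)·log₂(P(1)/Q(1)) = 0.5922·log₂(0.5922/0.052) = 2.07833
  P(2)·log₂(P(2)/Q(2)) = 0.1613·log₂(0.1613/0.0294) = 0.39613
  P(3)·log₂(P(3)/Q(3)) = 0.2064·log₂(0.2064/0.0099) = 0.90442
  P(4)·log₂(P(4)/Q(4)) = 0.01·log₂(0.01/0.6015) = -0.05910
  P(5)·log₂(P(5)/Q(5)) = 0.0301·log₂(0.0301/0.3072) = -0.10088

D_KL(P||Q) = 2.07833 + 0.39613 + 0.90442 - 0.05910 - 0.10088 = 3.21890 ≈ 3.2189 bits

D_KL(Q||P) = Σ Q(x) log₂(Q(x)/P(x))

Computing term by term:
  Q(1)·log₂(Q(1)/P(1)) = 0.052·log₂(0.052/0.5922) = -0.18249
  Q(2)·log₂(Q(2)/P(2)) = 0.0294·log₂(0.0294/0.1613) = -0.07220
  Q(3)·log₂(Q(3)/P(3)) = 0.0099·log₂(0.0099/0.2064) = -0.04338
  Q(4)·log₂(Q(4)/P(4)) = 0.6015·log₂(0.6015/0.01) = 3.55516
  Q(5)·log₂(Q(5)/P(5)) = 0.3072·log₂(0.3072/0.0301) = 1.02953

D_KL(Q||P) = -0.18249 - 0.07220 - 0.04338 + 3.55516 + 1.02953 = 4.28662 ≈ 4.2866 bits

These are NOT equal (difference: 1.0677 bits). KL divergence is asymmetric: D_KL(P||Q) ≠ D_KL(Q||P) in general.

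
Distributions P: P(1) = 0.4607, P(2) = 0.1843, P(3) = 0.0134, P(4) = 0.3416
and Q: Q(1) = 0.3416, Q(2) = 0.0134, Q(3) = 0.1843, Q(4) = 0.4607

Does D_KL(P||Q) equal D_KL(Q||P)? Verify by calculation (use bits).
D_KL(P||Q) = 0.6977 bits, D_KL(Q||P) = 0.6977 bits. Yes — for this pair D_KL(P||Q) = D_KL(Q||P).

D_KL(P||Q) = Σ P(x) log₂(P(x)/Q(x))

Computing term by term:
  P(1)·log₂(P(1)/Q(1)) = 0.4607·log₂(0.4607/0.3416) = 0.19880
  P(2)·log₂(P(2)/Q(2)) = 0.1843·log₂(0.1843/0.0134) = 0.69698
  P(3)·log₂(P(3)/Q(3)) = 0.0134·log₂(0.0134/0.1843) = -0.05068
  P(4)·log₂(P(4)/Q(4)) = 0.3416·log₂(0.3416/0.4607) = -0.14741

D_KL(P||Q) = 0.19880 + 0.69698 - 0.05068 - 0.14741 = 0.69769 ≈ 0.6977 bits

D_KL(Q||P) = Σ Q(x) log₂(Q(x)/P(x))

Computing term by term:
  Q(1)·log₂(Q(1)/P(1)) = 0.3416·log₂(0.3416/0.4607) = -0.14741
  Q(2)·log₂(Q(2)/P(2)) = 0.0134·log₂(0.0134/0.1843) = -0.05068
  Q(3)·log₂(Q(3)/P(3)) = 0.1843·log₂(0.1843/0.0134) = 0.69698
  Q(4)·log₂(Q(4)/P(4)) = 0.4607·log₂(0.4607/0.3416) = 0.19880

D_KL(Q||P) = -0.14741 - 0.05068 + 0.69698 + 0.19880 = 0.69769 ≈ 0.6977 bits

These ARE equal here. Q is P with outcomes relabeled (Q(1) = P(4), Q(2) = P(3), Q(3) = P(2), Q(4) = P(1)) by a relabeling that is its own inverse, so the two sums contain exactly the same terms in a different order. This is a special case — KL divergence is not symmetric in general: D_KL(P||Q) ≠ D_KL(Q||P) for most P, Q.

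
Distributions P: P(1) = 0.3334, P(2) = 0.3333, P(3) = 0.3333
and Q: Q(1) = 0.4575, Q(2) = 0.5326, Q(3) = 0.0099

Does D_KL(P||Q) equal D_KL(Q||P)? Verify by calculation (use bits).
D_KL(P||Q) = 1.3133 bits, D_KL(Q||P) = 0.5188 bits. No — D_KL(P||Q) ≠ D_KL(Q||P) for this pair.

D_KL(P||Q) = Σ P(x) log₂(P(x)/Q(x))

Computing term by term:
  P(1)·log₂(P(1)/Q(1)) = 0.3334·log₂(0.3334/0.4575) = -0.15220
  P(2)·log₂(P(2)/Q(2)) = 0.3333·log₂(0.3333/0.5326) = -0.22539
  P(3)·log₂(P(3)/Q(3)) = 0.3333·log₂(0.3333/0.0099) = 1.69091

D_KL(P||Q) = -0.15220 - 0.22539 + 1.69091 = 1.31332 ≈ 1.3133 bits

D_KL(Q||P) = Σ Q(x) log₂(Q(x)/P(x))

Computing term by term:
  Q(1)·log₂(Q(1)/P(1)) = 0.4575·log₂(0.4575/0.3334) = 0.20886
  Q(2)·log₂(Q(2)/P(2)) = 0.5326·log₂(0.5326/0.3333) = 0.36016
  Q(3)·log₂(Q(3)/P(3)) = 0.0099·log₂(0.0099/0.3333) = -0.05023

D_KL(Q||P) = 0.20886 + 0.36016 - 0.05023 = 0.51879 ≈ 0.5188 bits

These are NOT equal (difference: 0.7945 bits). KL divergence is asymmetric: D_KL(P||Q) ≠ D_KL(Q||P) in general.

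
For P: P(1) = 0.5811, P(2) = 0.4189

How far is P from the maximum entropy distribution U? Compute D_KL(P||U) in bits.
0.0191 bits

U(i) = 1/2 for all i

D_KL(P||U) = Σ P(x) log₂(P(x) / (1/2))
           = Σ P(x) log₂(P(x)) + log₂(2)
           = log₂(2) - H(P)

H(P) = -Σ P(x) log₂(P(x)):
  -P(1)·log₂(P(1)) = -(0.5811)·log₂(0.5811) = 0.45508
  -P(2)·log₂(P(2)) = -(0.4189)·log₂(0.4189) = 0.52585
H(P) = 0.45508 + 0.52585 = 0.98093 bits

log₂(2) = 1.00000 bits

D_KL(P||U) = 1.00000 - 0.98093 = 0.01907 ≈ 0.0191 bits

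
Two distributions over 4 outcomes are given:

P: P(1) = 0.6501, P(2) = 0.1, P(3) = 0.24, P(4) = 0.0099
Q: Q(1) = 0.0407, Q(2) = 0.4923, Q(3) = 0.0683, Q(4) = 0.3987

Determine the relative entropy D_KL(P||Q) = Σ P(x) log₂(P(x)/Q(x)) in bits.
2.7512 bits

D_KL(P||Q) = Σ P(x) log₂(P(x)/Q(x))

Computing term by term:
  P(1)·log₂(P(1)/Q(1)) = 0.6501·log₂(0.6501/0.0407) = 2.59881
  P(2)·log₂(P(2)/Q(2)) = 0.1·log₂(0.1/0.4923) = -0.22995
  P(3)·log₂(P(3)/Q(3)) = 0.24·log₂(0.24/0.0683) = 0.43514
  P(4)·log₂(P(4)/Q(4)) = 0.0099·log₂(0.0099/0.3987) = -0.05278

D_KL(P||Q) = 2.59881 - 0.22995 + 0.43514 - 0.05278 = 2.75122 ≈ 2.7512 bits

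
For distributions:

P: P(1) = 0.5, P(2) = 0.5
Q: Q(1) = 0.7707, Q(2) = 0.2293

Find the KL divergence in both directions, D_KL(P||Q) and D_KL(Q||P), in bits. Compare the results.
D_KL(P||Q) = 0.2502 bits, D_KL(Q||P) = 0.2232 bits. D_KL(P||Q) is larger than D_KL(Q||P) by 0.0270 bits; the two directions differ.

D_KL(P||Q) = Σ P(x) log₂(P(x)/Q(x))

Computing term by term:
  P(1)·log₂(P(1)/Q(1)) = 0.5·log₂(0.5/0.7707) = -0.31212
  P(2)·log₂(P(2)/Q(2)) = 0.5·log₂(0.5/0.2293) = 0.56235

D_KL(P||Q) = -0.31212 + 0.56235 = 0.25023 ≈ 0.2502 bits

D_KL(Q||P) = Σ Q(x) log₂(Q(x)/P(x))

Computing term by term:
  Q(1)·log₂(Q(1)/P(1)) = 0.7707·log₂(0.7707/0.5) = 0.48110
  Q(2)·log₂(Q(2)/P(2)) = 0.2293·log₂(0.2293/0.5) = -0.25789

D_KL(Q||P) = 0.48110 - 0.25789 = 0.22321 ≈ 0.2232 bits

These are NOT equal (difference: 0.0270 bits). KL divergence is asymmetric: D_KL(P||Q) ≠ D_KL(Q||P) in general.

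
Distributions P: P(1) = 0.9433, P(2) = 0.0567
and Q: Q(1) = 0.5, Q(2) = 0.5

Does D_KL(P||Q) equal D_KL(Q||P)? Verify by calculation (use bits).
D_KL(P||Q) = 0.6858 bits, D_KL(Q||P) = 1.1124 bits. No — D_KL(P||Q) ≠ D_KL(Q||P) for this pair.

D_KL(P||Q) = Σ P(x) log₂(P(x)/Q(x))

Computing term by term:
  P(1)·log₂(P(1)/Q(1)) = 0.9433·log₂(0.9433/0.5) = 0.86386
  P(2)·log₂(P(2)/Q(2)) = 0.0567·log₂(0.0567/0.5) = -0.17807

D_KL(P||Q) = 0.86386 - 0.17807 = 0.68579 ≈ 0.6858 bits

D_KL(Q||P) = Σ Q(x) log₂(Q(x)/P(x))

Computing term by term:
  Q(1)·log₂(Q(1)/P(1)) = 0.5·log₂(0.5/0.9433) = -0.45789
  Q(2)·log₂(Q(2)/P(2)) = 0.5·log₂(0.5/0.0567) = 1.57025

D_KL(Q||P) = -0.45789 + 1.57025 = 1.11236 ≈ 1.1124 bits

These are NOT equal (difference: 0.4266 bits). KL divergence is asymmetric: D_KL(P||Q) ≠ D_KL(Q||P) in general.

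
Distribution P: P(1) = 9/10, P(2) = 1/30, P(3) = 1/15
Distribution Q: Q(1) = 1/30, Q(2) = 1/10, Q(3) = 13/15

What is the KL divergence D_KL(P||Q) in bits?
3.9799 bits

D_KL(P||Q) = Σ P(x) log₂(P(x)/Q(x))

Computing term by term:
  P(1)·log₂(P(1)/Q(1)) = (9/10)·log₂((9/10)/(1/30)) = 4.27940
  P(2)·log₂(P(2)/Q(2)) = (1/30)·log₂((1/30)/(1/10)) = -0.05283
  P(3)·log₂(P(3)/Q(3)) = (1/15)·log₂((1/15)/(13/15)) = -0.24670

D_KL(P||Q) = 4.27940 - 0.05283 - 0.24670 = 3.97987 ≈ 3.9799 bits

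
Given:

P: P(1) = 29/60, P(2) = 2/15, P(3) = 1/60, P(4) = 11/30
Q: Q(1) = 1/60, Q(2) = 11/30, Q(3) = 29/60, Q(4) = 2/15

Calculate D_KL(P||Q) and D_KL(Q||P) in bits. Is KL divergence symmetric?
D_KL(P||Q) = 2.6076 bits, D_KL(Q||P) = 2.6076 bits. The two values coincide for this particular pair, but no — KL divergence is not symmetric in general.

D_KL(P||Q) = Σ P(x) log₂(P(x)/Q(x))

Computing term by term:
  P(1)·log₂(P(1)/Q(1)) = (29/60)·log₂((29/60)/(1/60)) = 2.34802
  P(2)·log₂(P(2)/Q(2)) = (2/15)·log₂((2/15)/(11/30)) = -0.19459
  P(3)·log₂(P(3)/Q(3)) = (1/60)·log₂((1/60)/(29/60)) = -0.08097
  P(4)·log₂(P(4)/Q(4)) = (11/30)·log₂((11/30)/(2/15)) = 0.53512

D_KL(P||Q) = 2.34802 - 0.19459 - 0.08097 + 0.53512 = 2.60758 ≈ 2.6076 bits

D_KL(Q||P) = Σ Q(x) log₂(Q(x)/P(x))

Computing term by term:
  Q(1)·log₂(Q(1)/P(1)) = (1/60)·log₂((1/60)/(29/60)) = -0.08097
  Q(2)·log₂(Q(2)/P(2)) = (11/30)·log₂((11/30)/(2/15)) = 0.53512
  Q(3)·log₂(Q(3)/P(3)) = (29/60)·log₂((29/60)/(1/60)) = 2.34802
  Q(4)·log₂(Q(4)/P(4)) = (2/15)·log₂((2/15)/(11/30)) = -0.19459

D_KL(Q||P) = -0.08097 + 0.53512 + 2.34802 - 0.19459 = 2.60758 ≈ 2.6076 bits

These ARE equal here. Q is P with outcomes relabeled (Q(1) = P(3), Q(2) = P(4), Q(3) = P(1), Q(4) = P(2)) by a relabeling that is its own inverse, so the two sums contain exactly the same terms in a different order. This is a special case — KL divergence is not symmetric in general: D_KL(P||Q) ≠ D_KL(Q||P) for most P, Q.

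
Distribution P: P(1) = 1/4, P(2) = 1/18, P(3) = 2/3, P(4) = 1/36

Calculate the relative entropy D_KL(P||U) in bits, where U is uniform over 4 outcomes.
0.7348 bits

U(i) = 1/4 for all i

D_KL(P||U) = Σ P(x) log₂(P(x) / (1/4))
           = Σ P(x) log₂(P(x)) + log₂(4)
           = log₂(4) - H(P)

H(P) = -Σ P(x) log₂(P(x)):
  -P(1)·log₂(P(1)) = -(1/4)·log₂(1/4) = 0.50000
  -P(2)·log₂(P(2)) = -(1/18)·log₂(1/18) = 0.23166
  -P(3)·log₂(P(3)) = -(2/3)·log₂(2/3) = 0.38998
  -P(4)·log₂(P(4)) = -(1/36)·log₂(1/36) = 0.14361
H(P) = 0.50000 + 0.23166 + 0.38998 + 0.14361 = 1.26525 bits

log₂(4) = 2.00000 bits

D_KL(P||U) = 2.00000 - 1.26525 = 0.73475 ≈ 0.7348 bits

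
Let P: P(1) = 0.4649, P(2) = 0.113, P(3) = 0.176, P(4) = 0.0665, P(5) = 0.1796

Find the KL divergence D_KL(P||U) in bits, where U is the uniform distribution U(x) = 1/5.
0.3067 bits

U(i) = 1/5 for all i

D_KL(P||U) = Σ P(x) log₂(P(x) / (1/5))
           = Σ P(x) log₂(P(x)) + log₂(5)
           = log₂(5) - H(P)

H(P) = -Σ P(x) log₂(P(x)):
  -P(1)·log₂(P(1)) = -(0.4649)·log₂(0.4649) = 0.51372
  -P(2)·log₂(P(2)) = -(0.113)·log₂(0.113) = 0.35545
  -P(3)·log₂(P(3)) = -(0.176)·log₂(0.176) = 0.44112
  -P(4)·log₂(P(4)) = -(0.0665)·log₂(0.0665) = 0.26005
  -P(5)·log₂(P(5)) = -(0.1796)·log₂(0.1796) = 0.44489
H(P) = 0.51372 + 0.35545 + 0.44112 + 0.26005 + 0.44489 = 2.01523 bits

log₂(5) = 2.32193 bits

D_KL(P||U) = 2.32193 - 2.01523 = 0.30670 ≈ 0.3067 bits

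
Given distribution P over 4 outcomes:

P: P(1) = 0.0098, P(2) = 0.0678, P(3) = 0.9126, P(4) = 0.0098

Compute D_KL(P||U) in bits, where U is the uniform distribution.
1.4856 bits

U(i) = 1/4 for all i

D_KL(P||U) = Σ P(x) log₂(P(x) / (1/4))
           = Σ P(x) log₂(P(x)) + log₂(4)
           = log₂(4) - H(P)

H(P) = -Σ P(x) log₂(P(x)):
  -P(1)·log₂(P(1)) = -(0.0098)·log₂(0.0098) = 0.06540
  -P(2)·log₂(P(2)) = -(0.0678)·log₂(0.0678) = 0.26324
  -P(3)·log₂(P(3)) = -(0.9126)·log₂(0.9126) = 0.12041
  -P(4)·log₂(P(4)) = -(0.0098)·log₂(0.0098) = 0.06540
H(P) = 0.06540 + 0.26324 + 0.12041 + 0.06540 = 0.51445 bits

log₂(4) = 2.00000 bits

D_KL(P||U) = 2.00000 - 0.51445 = 1.48555 ≈ 1.4856 bits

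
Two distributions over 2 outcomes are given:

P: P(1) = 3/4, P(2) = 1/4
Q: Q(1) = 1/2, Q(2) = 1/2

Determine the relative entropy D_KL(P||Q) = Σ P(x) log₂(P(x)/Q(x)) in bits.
0.1887 bits

D_KL(P||Q) = Σ P(x) log₂(P(x)/Q(x))

Computing term by term:
  P(1)·log₂(P(1)/Q(1)) = (3/4)·log₂((3/4)/(1/2)) = 0.43872
  P(2)·log₂(P(2)/Q(2)) = (1/4)·log₂((1/4)/(1/2)) = -0.25000

D_KL(P||Q) = 0.43872 - 0.25000 = 0.18872 ≈ 0.1887 bits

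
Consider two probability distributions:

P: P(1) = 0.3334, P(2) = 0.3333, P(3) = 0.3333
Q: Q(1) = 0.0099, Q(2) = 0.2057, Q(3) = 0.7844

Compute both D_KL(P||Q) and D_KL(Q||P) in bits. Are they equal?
D_KL(P||Q) = 1.5121 bits, D_KL(Q||P) = 0.7751 bits. No, they are not equal.

D_KL(P||Q) = Σ P(x) log₂(P(x)/Q(x))

Computing term by term:
  P(1)·log₂(P(1)/Q(1)) = 0.3334·log₂(0.3334/0.0099) = 1.69157
  P(2)·log₂(P(2)/Q(2)) = 0.3333·log₂(0.3333/0.2057) = 0.23207
  P(3)·log₂(P(3)/Q(3)) = 0.3333·log₂(0.3333/0.7844) = -0.41155

D_KL(P||Q) = 1.69157 + 0.23207 - 0.41155 = 1.51209 ≈ 1.5121 bits

D_KL(Q||P) = Σ Q(x) log₂(Q(x)/P(x))

Computing term by term:
  Q(1)·log₂(Q(1)/P(1)) = 0.0099·log₂(0.0099/0.3334) = -0.05023
  Q(2)·log₂(Q(2)/P(2)) = 0.2057·log₂(0.2057/0.3333) = -0.14322
  Q(3)·log₂(Q(3)/P(3)) = 0.7844·log₂(0.7844/0.3333) = 0.96855

D_KL(Q||P) = -0.05023 - 0.14322 + 0.96855 = 0.77510 ≈ 0.7751 bits

These are NOT equal (difference: 0.7370 bits). KL divergence is asymmetric: D_KL(P||Q) ≠ D_KL(Q||P) in general.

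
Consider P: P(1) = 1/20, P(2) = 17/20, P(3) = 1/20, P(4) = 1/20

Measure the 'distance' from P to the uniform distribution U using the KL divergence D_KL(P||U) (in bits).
1.1524 bits

U(i) = 1/4 for all i

D_KL(P||U) = Σ P(x) log₂(P(x) / (1/4))
           = Σ P(x) log₂(P(x)) + log₂(4)
           = log₂(4) - H(P)

H(P) = -Σ P(x) log₂(P(x)):
  -P(1)·log₂(P(1)) = -(1/20)·log₂(1/20) = 0.21610
  -P(2)·log₂(P(2)) = -(17/20)·log₂(17/20) = 0.19930
  -P(3)·log₂(P(3)) = -(1/20)·log₂(1/20) = 0.21610
  -P(4)·log₂(P(4)) = -(1/20)·log₂(1/20) = 0.21610
H(P) = 0.21610 + 0.19930 + 0.21610 + 0.21610 = 0.84760 bits

log₂(4) = 2.00000 bits

D_KL(P||U) = 2.00000 - 0.84760 = 1.15240 ≈ 1.1524 bits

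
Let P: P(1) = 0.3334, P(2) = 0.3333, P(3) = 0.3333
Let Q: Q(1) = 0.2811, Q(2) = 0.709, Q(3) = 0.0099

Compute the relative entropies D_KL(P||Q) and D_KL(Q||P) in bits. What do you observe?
D_KL(P||Q) = 1.4100 bits, D_KL(Q||P) = 0.6527 bits. The two directions give different values (D_KL(P||Q) exceeds D_KL(Q||P) by 0.7573 bits): KL divergence is asymmetric.

D_KL(P||Q) = Σ P(x) log₂(P(x)/Q(x))

Computing term by term:
  P(1)·log₂(P(1)/Q(1)) = 0.3334·log₂(0.3334/0.2811) = 0.08207
  P(2)·log₂(P(2)/Q(2)) = 0.3333·log₂(0.3333/0.709) = -0.36295
  P(3)·log₂(P(3)/Q(3)) = 0.3333·log₂(0.3333/0.0099) = 1.69091

D_KL(P||Q) = 0.08207 - 0.36295 + 1.69091 = 1.41003 ≈ 1.4100 bits

D_KL(Q||P) = Σ Q(x) log₂(Q(x)/P(x))

Computing term by term:
  Q(1)·log₂(Q(1)/P(1)) = 0.2811·log₂(0.2811/0.3334) = -0.06920
  Q(2)·log₂(Q(2)/P(2)) = 0.709·log₂(0.709/0.3333) = 0.77208
  Q(3)·log₂(Q(3)/P(3)) = 0.0099·log₂(0.0099/0.3333) = -0.05023

D_KL(Q||P) = -0.06920 + 0.77208 - 0.05023 = 0.65265 ≈ 0.6527 bits

These are NOT equal (difference: 0.7573 bits). KL divergence is asymmetric: D_KL(P||Q) ≠ D_KL(Q||P) in general.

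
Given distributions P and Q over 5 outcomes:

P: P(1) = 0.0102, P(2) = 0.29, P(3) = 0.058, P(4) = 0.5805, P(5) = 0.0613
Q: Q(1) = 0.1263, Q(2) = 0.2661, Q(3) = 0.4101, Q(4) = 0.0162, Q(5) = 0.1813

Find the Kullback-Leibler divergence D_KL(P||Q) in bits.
2.7366 bits

D_KL(P||Q) = Σ P(x) log₂(P(x)/Q(x))

Computing term by term:
  P(1)·log₂(P(1)/Q(1)) = 0.0102·log₂(0.0102/0.1263) = -0.03703
  P(2)·log₂(P(2)/Q(2)) = 0.29·log₂(0.29/0.2661) = 0.03598
  P(3)·log₂(P(3)/Q(3)) = 0.058·log₂(0.058/0.4101) = -0.16367
  P(4)·log₂(P(4)/Q(4)) = 0.5805·log₂(0.5805/0.0162) = 2.99726
  P(5)·log₂(P(5)/Q(5)) = 0.0613·log₂(0.0613/0.1813) = -0.09590

D_KL(P||Q) = -0.03703 + 0.03598 - 0.16367 + 2.99726 - 0.09590 = 2.73664 ≈ 2.7366 bits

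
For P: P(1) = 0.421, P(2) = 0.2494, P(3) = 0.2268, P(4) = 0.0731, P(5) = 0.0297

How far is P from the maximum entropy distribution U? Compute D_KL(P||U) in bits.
0.3848 bits

U(i) = 1/5 for all i

D_KL(P||U) = Σ P(x) log₂(P(x) / (1/5))
           = Σ P(x) log₂(P(x)) + log₂(5)
           = log₂(5) - H(P)

H(P) = -Σ P(x) log₂(P(x)):
  -P(1)·log₂(P(1)) = -(0.421)·log₂(0.421) = 0.52545
  -P(2)·log₂(P(2)) = -(0.2494)·log₂(0.2494) = 0.49966
  -P(3)·log₂(P(3)) = -(0.2268)·log₂(0.2268) = 0.48547
  -P(4)·log₂(P(4)) = -(0.0731)·log₂(0.0731) = 0.27588
  -P(5)·log₂(P(5)) = -(0.0297)·log₂(0.0297) = 0.15068
H(P) = 0.52545 + 0.49966 + 0.48547 + 0.27588 + 0.15068 = 1.93714 bits

log₂(5) = 2.32193 bits

D_KL(P||U) = 2.32193 - 1.93714 = 0.38479 ≈ 0.3848 bits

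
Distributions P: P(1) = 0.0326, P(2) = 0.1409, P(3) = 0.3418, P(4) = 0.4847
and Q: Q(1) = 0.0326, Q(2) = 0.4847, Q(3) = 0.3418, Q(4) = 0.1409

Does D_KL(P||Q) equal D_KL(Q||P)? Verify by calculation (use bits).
D_KL(P||Q) = 0.6128 bits, D_KL(Q||P) = 0.6128 bits. Yes — for this pair D_KL(P||Q) = D_KL(Q||P).

D_KL(P||Q) = Σ P(x) log₂(P(x)/Q(x))

Computing term by term:
  P(1)·log₂(P(1)/Q(1)) = 0.0326·log₂(0.0326/0.0326) = 0.00000
  P(2)·log₂(P(2)/Q(2)) = 0.1409·log₂(0.1409/0.4847) = -0.25114
  P(3)·log₂(P(3)/Q(3)) = 0.3418·log₂(0.3418/0.3418) = 0.00000
  P(4)·log₂(P(4)/Q(4)) = 0.4847·log₂(0.4847/0.1409) = 0.86394

D_KL(P||Q) = 0.00000 - 0.25114 + 0.00000 + 0.86394 = 0.61280 ≈ 0.6128 bits

D_KL(Q||P) = Σ Q(x) log₂(Q(x)/P(x))

Computing term by term:
  Q(1)·log₂(Q(1)/P(1)) = 0.0326·log₂(0.0326/0.0326) = 0.00000
  Q(2)·log₂(Q(2)/P(2)) = 0.4847·log₂(0.4847/0.1409) = 0.86394
  Q(3)·log₂(Q(3)/P(3)) = 0.3418·log₂(0.3418/0.3418) = 0.00000
  Q(4)·log₂(Q(4)/P(4)) = 0.1409·log₂(0.1409/0.4847) = -0.25114

D_KL(Q||P) = 0.00000 + 0.86394 + 0.00000 - 0.25114 = 0.61280 ≈ 0.6128 bits

These ARE equal here. Q is P with outcomes relabeled (Q(2) = P(4), Q(4) = P(2)) by a relabeling that is its own inverse, so the two sums contain exactly the same terms in a different order. This is a special case — KL divergence is not symmetric in general: D_KL(P||Q) ≠ D_KL(Q||P) for most P, Q.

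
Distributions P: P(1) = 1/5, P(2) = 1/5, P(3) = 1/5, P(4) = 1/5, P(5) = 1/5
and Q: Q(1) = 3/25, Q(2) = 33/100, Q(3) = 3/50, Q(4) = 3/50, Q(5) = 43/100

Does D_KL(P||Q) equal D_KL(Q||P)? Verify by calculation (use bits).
D_KL(P||Q) = 0.4768 bits, D_KL(Q||P) = 0.4164 bits. No — D_KL(P||Q) ≠ D_KL(Q||P) for this pair.

D_KL(P||Q) = Σ P(x) log₂(P(x)/Q(x))

Computing term by term:
  P(1)·log₂(P(1)/Q(1)) = (1/5)·log₂((1/5)/(3/25)) = 0.14739
  P(2)·log₂(P(2)/Q(2)) = (1/5)·log₂((1/5)/(33/100)) = -0.14449
  P(3)·log₂(P(3)/Q(3)) = (1/5)·log₂((1/5)/(3/50)) = 0.34739
  P(4)·log₂(P(4)/Q(4)) = (1/5)·log₂((1/5)/(3/50)) = 0.34739
  P(5)·log₂(P(5)/Q(5)) = (1/5)·log₂((1/5)/(43/100)) = -0.22087

D_KL(P||Q) = 0.14739 - 0.14449 + 0.34739 + 0.34739 - 0.22087 = 0.47681 ≈ 0.4768 bits

D_KL(Q||P) = Σ Q(x) log₂(Q(x)/P(x))

Computing term by term:
  Q(1)·log₂(Q(1)/P(1)) = (3/25)·log₂((3/25)/(1/5)) = -0.08844
  Q(2)·log₂(Q(2)/P(2)) = (33/100)·log₂((33/100)/(1/5)) = 0.23841
  Q(3)·log₂(Q(3)/P(3)) = (3/50)·log₂((3/50)/(1/5)) = -0.10422
  Q(4)·log₂(Q(4)/P(4)) = (3/50)·log₂((3/50)/(1/5)) = -0.10422
  Q(5)·log₂(Q(5)/P(5)) = (43/100)·log₂((43/100)/(1/5)) = 0.47486

D_KL(Q||P) = -0.08844 + 0.23841 - 0.10422 - 0.10422 + 0.47486 = 0.41639 ≈ 0.4164 bits

These are NOT equal (difference: 0.0604 bits). KL divergence is asymmetric: D_KL(P||Q) ≠ D_KL(Q||P) in general.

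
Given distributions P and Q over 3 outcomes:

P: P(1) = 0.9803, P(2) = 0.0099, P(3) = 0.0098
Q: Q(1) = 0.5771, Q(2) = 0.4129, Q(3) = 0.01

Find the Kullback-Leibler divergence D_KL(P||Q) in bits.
0.6958 bits

D_KL(P||Q) = Σ P(x) log₂(P(x)/Q(x))

Computing term by term:
  P(1)·log₂(P(1)/Q(1)) = 0.9803·log₂(0.9803/0.5771) = 0.74934
  P(2)·log₂(P(2)/Q(2)) = 0.0099·log₂(0.0099/0.4129) = -0.05328
  P(3)·log₂(P(3)/Q(3)) = 0.0098·log₂(0.0098/0.01) = -0.00029

D_KL(P||Q) = 0.74934 - 0.05328 - 0.00029 = 0.69577 ≈ 0.6958 bits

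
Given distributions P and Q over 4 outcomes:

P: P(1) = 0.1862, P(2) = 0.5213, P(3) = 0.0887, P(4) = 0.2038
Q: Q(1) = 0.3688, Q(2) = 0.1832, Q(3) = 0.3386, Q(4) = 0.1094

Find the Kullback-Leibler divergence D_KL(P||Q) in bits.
0.6144 bits

D_KL(P||Q) = Σ P(x) log₂(P(x)/Q(x))

Computing term by term:
  P(1)·log₂(P(1)/Q(1)) = 0.1862·log₂(0.1862/0.3688) = -0.18359
  P(2)·log₂(P(2)/Q(2)) = 0.5213·log₂(0.5213/0.1832) = 0.78648
  P(3)·log₂(P(3)/Q(3)) = 0.0887·log₂(0.0887/0.3386) = -0.17142
  P(4)·log₂(P(4)/Q(4)) = 0.2038·log₂(0.2038/0.1094) = 0.18292

D_KL(P||Q) = -0.18359 + 0.78648 - 0.17142 + 0.18292 = 0.61439 ≈ 0.6144 bits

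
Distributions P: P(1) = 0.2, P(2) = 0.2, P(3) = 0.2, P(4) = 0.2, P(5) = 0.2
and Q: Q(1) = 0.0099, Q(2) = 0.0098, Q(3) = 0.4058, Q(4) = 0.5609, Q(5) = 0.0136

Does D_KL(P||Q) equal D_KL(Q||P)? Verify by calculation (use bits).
D_KL(P||Q) = 2.0115 bits, D_KL(Q||P) = 1.1104 bits. No — D_KL(P||Q) ≠ D_KL(Q||P) for this pair.

D_KL(P||Q) = Σ P(x) log₂(P(x)/Q(x))

Computing term by term:
  P(1)·log₂(P(1)/Q(1)) = 0.2·log₂(0.2/0.0099) = 0.86729
  P(2)·log₂(P(2)/Q(2)) = 0.2·log₂(0.2/0.0098) = 0.87021
  P(3)·log₂(P(3)/Q(3)) = 0.2·log₂(0.2/0.4058) = -0.20415
  P(4)·log₂(P(4)/Q(4)) = 0.2·log₂(0.2/0.5609) = -0.29755
  P(5)·log₂(P(5)/Q(5)) = 0.2·log₂(0.2/0.0136) = 0.77566

D_KL(P||Q) = 0.86729 + 0.87021 - 0.20415 - 0.29755 + 0.77566 = 2.01146 ≈ 2.0115 bits

D_KL(Q||P) = Σ Q(x) log₂(Q(x)/P(x))

Computing term by term:
  Q(1)·log₂(Q(1)/P(1)) = 0.0099·log₂(0.0099/0.2) = -0.04293
  Q(2)·log₂(Q(2)/P(2)) = 0.0098·log₂(0.0098/0.2) = -0.04264
  Q(3)·log₂(Q(3)/P(3)) = 0.4058·log₂(0.4058/0.2) = 0.41423
  Q(4)·log₂(Q(4)/P(4)) = 0.5609·log₂(0.5609/0.2) = 0.83448
  Q(5)·log₂(Q(5)/P(5)) = 0.0136·log₂(0.0136/0.2) = -0.05275

D_KL(Q||P) = -0.04293 - 0.04264 + 0.41423 + 0.83448 - 0.05275 = 1.11039 ≈ 1.1104 bits

These are NOT equal (difference: 0.9011 bits). KL divergence is asymmetric: D_KL(P||Q) ≠ D_KL(Q||P) in general.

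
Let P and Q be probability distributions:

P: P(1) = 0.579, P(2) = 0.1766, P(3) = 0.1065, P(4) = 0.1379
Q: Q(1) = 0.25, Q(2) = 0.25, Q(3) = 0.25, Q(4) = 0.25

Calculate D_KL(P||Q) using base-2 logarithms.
0.3635 bits

D_KL(P||Q) = Σ P(x) log₂(P(x)/Q(x))

Computing term by term:
  P(1)·log₂(P(1)/Q(1)) = 0.579·log₂(0.579/0.25) = 0.70154
  P(2)·log₂(P(2)/Q(2)) = 0.1766·log₂(0.1766/0.25) = -0.08855
  P(3)·log₂(P(3)/Q(3)) = 0.1065·log₂(0.1065/0.25) = -0.13111
  P(4)·log₂(P(4)/Q(4)) = 0.1379·log₂(0.1379/0.25) = -0.11836

D_KL(P||Q) = 0.70154 - 0.08855 - 0.13111 - 0.11836 = 0.36352 ≈ 0.3635 bits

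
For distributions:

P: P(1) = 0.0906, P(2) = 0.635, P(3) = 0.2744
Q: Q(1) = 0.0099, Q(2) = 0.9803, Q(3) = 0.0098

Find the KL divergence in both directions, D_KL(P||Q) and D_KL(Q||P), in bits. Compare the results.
D_KL(P||Q) = 1.2107 bits, D_KL(Q||P) = 0.5354 bits. D_KL(P||Q) is larger than D_KL(Q||P) by 0.6753 bits; the two directions differ.

D_KL(P||Q) = Σ P(x) log₂(P(x)/Q(x))

Computing term by term:
  P(1)·log₂(P(1)/Q(1)) = 0.0906·log₂(0.0906/0.0099) = 0.28938
  P(2)·log₂(P(2)/Q(2)) = 0.635·log₂(0.635/0.9803) = -0.39781
  P(3)·log₂(P(3)/Q(3)) = 0.2744·log₂(0.2744/0.0098) = 1.31914

D_KL(P||Q) = 0.28938 - 0.39781 + 1.31914 = 1.21071 ≈ 1.2107 bits

D_KL(Q||P) = Σ Q(x) log₂(Q(x)/P(x))

Computing term by term:
  Q(1)·log₂(Q(1)/P(1)) = 0.0099·log₂(0.0099/0.0906) = -0.03162
  Q(2)·log₂(Q(2)/P(2)) = 0.9803·log₂(0.9803/0.635) = 0.61413
  Q(3)·log₂(Q(3)/P(3)) = 0.0098·log₂(0.0098/0.2744) = -0.04711

D_KL(Q||P) = -0.03162 + 0.61413 - 0.04711 = 0.53540 ≈ 0.5354 bits

These are NOT equal (difference: 0.6753 bits). KL divergence is asymmetric: D_KL(P||Q) ≠ D_KL(Q||P) in general.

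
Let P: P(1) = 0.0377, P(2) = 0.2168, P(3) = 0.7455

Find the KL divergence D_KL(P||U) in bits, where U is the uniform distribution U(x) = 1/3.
0.6126 bits

U(i) = 1/3 for all i

D_KL(P||U) = Σ P(x) log₂(P(x) / (1/3))
           = Σ P(x) log₂(P(x)) + log₂(3)
           = log₂(3) - H(P)

H(P) = -Σ P(x) log₂(P(x)):
  -P(1)·log₂(P(1)) = -(0.0377)·log₂(0.0377) = 0.17829
  -P(2)·log₂(P(2)) = -(0.2168)·log₂(0.2168) = 0.47817
  -P(3)·log₂(P(3)) = -(0.7455)·log₂(0.7455) = 0.31588
H(P) = 0.17829 + 0.47817 + 0.31588 = 0.97234 bits

log₂(3) = 1.58496 bits

D_KL(P||U) = 1.58496 - 0.97234 = 0.61262 ≈ 0.6126 bits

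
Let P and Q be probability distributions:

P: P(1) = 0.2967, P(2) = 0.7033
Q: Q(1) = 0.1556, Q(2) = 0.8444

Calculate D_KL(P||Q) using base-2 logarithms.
0.0908 bits

D_KL(P||Q) = Σ P(x) log₂(P(x)/Q(x))

Computing term by term:
  P(1)·log₂(P(1)/Q(1)) = 0.2967·log₂(0.2967/0.1556) = 0.27628
  P(2)·log₂(P(2)/Q(2)) = 0.7033·log₂(0.7033/0.8444) = -0.18552

D_KL(P||Q) = 0.27628 - 0.18552 = 0.09076 ≈ 0.0908 bits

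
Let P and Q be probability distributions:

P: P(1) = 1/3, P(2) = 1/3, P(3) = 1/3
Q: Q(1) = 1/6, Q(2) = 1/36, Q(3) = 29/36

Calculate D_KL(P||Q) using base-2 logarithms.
1.1040 bits

D_KL(P||Q) = Σ P(x) log₂(P(x)/Q(x))

Computing term by term:
  P(1)·log₂(P(1)/Q(1)) = (1/3)·log₂((1/3)/(1/6)) = 0.33333
  P(2)·log₂(P(2)/Q(2)) = (1/3)·log₂((1/3)/(1/36)) = 1.19499
  P(3)·log₂(P(3)/Q(3)) = (1/3)·log₂((1/3)/(29/36)) = -0.42434

D_KL(P||Q) = 0.33333 + 1.19499 - 0.42434 = 1.10398 ≈ 1.1040 bits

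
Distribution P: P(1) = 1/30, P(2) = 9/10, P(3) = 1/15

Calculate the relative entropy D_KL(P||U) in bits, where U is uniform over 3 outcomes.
1.0241 bits

U(i) = 1/3 for all i

D_KL(P||U) = Σ P(x) log₂(P(x) / (1/3))
           = Σ P(x) log₂(P(x)) + log₂(3)
           = log₂(3) - H(P)

H(P) = -Σ P(x) log₂(P(x)):
  -P(1)·log₂(P(1)) = -(1/30)·log₂(1/30) = 0.16356
  -P(2)·log₂(P(2)) = -(9/10)·log₂(9/10) = 0.13680
  -P(3)·log₂(P(3)) = -(1/15)·log₂(1/15) = 0.26046
H(P) = 0.16356 + 0.13680 + 0.26046 = 0.56082 bits

log₂(3) = 1.58496 bits

D_KL(P||U) = 1.58496 - 0.56082 = 1.02414 ≈ 1.0241 bits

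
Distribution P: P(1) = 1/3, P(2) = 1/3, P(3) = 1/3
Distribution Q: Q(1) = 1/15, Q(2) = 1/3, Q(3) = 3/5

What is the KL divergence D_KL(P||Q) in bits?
0.4913 bits

D_KL(P||Q) = Σ P(x) log₂(P(x)/Q(x))

Computing term by term:
  P(1)·log₂(P(1)/Q(1)) = (1/3)·log₂((1/3)/(1/15)) = 0.77398
  P(2)·log₂(P(2)/Q(2)) = (1/3)·log₂((1/3)/(1/3)) = 0.00000
  P(3)·log₂(P(3)/Q(3)) = (1/3)·log₂((1/3)/(3/5)) = -0.28267

D_KL(P||Q) = 0.77398 + 0.00000 - 0.28267 = 0.49131 ≈ 0.4913 bits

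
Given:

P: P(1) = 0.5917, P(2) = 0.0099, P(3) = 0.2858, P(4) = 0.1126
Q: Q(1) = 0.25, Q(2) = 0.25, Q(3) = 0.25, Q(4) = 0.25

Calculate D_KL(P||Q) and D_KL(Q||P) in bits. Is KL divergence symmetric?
D_KL(P||Q) = 0.6149 bits, D_KL(Q||P) = 1.0933 bits. No, KL divergence is not symmetric.

D_KL(P||Q) = Σ P(x) log₂(P(x)/Q(x))

Computing term by term:
  P(1)·log₂(P(1)/Q(1)) = 0.5917·log₂(0.5917/0.25) = 0.73545
  P(2)·log₂(P(2)/Q(2)) = 0.0099·log₂(0.0099/0.25) = -0.04612
  P(3)·log₂(P(3)/Q(3)) = 0.2858·log₂(0.2858/0.25) = 0.05518
  P(4)·log₂(P(4)/Q(4)) = 0.1126·log₂(0.1126/0.25) = -0.12957

D_KL(P||Q) = 0.73545 - 0.04612 + 0.05518 - 0.12957 = 0.61494 ≈ 0.6149 bits

D_KL(Q||P) = Σ Q(x) log₂(Q(x)/P(x))

Computing term by term:
  Q(1)·log₂(Q(1)/P(1)) = 0.25·log₂(0.25/0.5917) = -0.31073
  Q(2)·log₂(Q(2)/P(2)) = 0.25·log₂(0.25/0.0099) = 1.16459
  Q(3)·log₂(Q(3)/P(3)) = 0.25·log₂(0.25/0.2858) = -0.04827
  Q(4)·log₂(Q(4)/P(4)) = 0.25·log₂(0.25/0.1126) = 0.28768

D_KL(Q||P) = -0.31073 + 1.16459 - 0.04827 + 0.28768 = 1.09327 ≈ 1.0933 bits

These are NOT equal (difference: 0.4784 bits). KL divergence is asymmetric: D_KL(P||Q) ≠ D_KL(Q||P) in general.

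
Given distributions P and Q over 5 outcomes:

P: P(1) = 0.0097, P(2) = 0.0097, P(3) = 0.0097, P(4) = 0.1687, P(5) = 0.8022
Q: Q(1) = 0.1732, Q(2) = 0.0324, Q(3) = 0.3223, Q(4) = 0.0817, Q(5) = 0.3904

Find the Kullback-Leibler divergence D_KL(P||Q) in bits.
0.9037 bits

D_KL(P||Q) = Σ P(x) log₂(P(x)/Q(x))

Computing term by term:
  P(1)·log₂(P(1)/Q(1)) = 0.0097·log₂(0.0097/0.1732) = -0.04034
  P(2)·log₂(P(2)/Q(2)) = 0.0097·log₂(0.0097/0.0324) = -0.01688
  P(3)·log₂(P(3)/Q(3)) = 0.0097·log₂(0.0097/0.3223) = -0.04903
  P(4)·log₂(P(4)/Q(4)) = 0.1687·log₂(0.1687/0.0817) = 0.17647
  P(5)·log₂(P(5)/Q(5)) = 0.8022·log₂(0.8022/0.3904) = 0.83349

D_KL(P||Q) = -0.04034 - 0.01688 - 0.04903 + 0.17647 + 0.83349 = 0.90371 ≈ 0.9037 bits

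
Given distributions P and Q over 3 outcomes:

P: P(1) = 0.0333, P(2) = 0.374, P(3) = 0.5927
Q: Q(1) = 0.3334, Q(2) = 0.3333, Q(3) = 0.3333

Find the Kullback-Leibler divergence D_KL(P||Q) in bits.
0.4437 bits

D_KL(P||Q) = Σ P(x) log₂(P(x)/Q(x))

Computing term by term:
  P(1)·log₂(P(1)/Q(1)) = 0.0333·log₂(0.0333/0.3334) = -0.11068
  P(2)·log₂(P(2)/Q(2)) = 0.374·log₂(0.374/0.3333) = 0.06217
  P(3)·log₂(P(3)/Q(3)) = 0.5927·log₂(0.5927/0.3333) = 0.49223

D_KL(P||Q) = -0.11068 + 0.06217 + 0.49223 = 0.44372 ≈ 0.4437 bits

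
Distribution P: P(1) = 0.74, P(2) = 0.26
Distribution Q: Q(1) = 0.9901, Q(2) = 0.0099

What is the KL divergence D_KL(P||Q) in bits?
0.9150 bits

D_KL(P||Q) = Σ P(x) log₂(P(x)/Q(x))

Computing term by term:
  P(1)·log₂(P(1)/Q(1)) = 0.74·log₂(0.74/0.9901) = -0.31084
  P(2)·log₂(P(2)/Q(2)) = 0.26·log₂(0.26/0.0099) = 1.22588

D_KL(P||Q) = -0.31084 + 1.22588 = 0.91504 ≈ 0.9150 bits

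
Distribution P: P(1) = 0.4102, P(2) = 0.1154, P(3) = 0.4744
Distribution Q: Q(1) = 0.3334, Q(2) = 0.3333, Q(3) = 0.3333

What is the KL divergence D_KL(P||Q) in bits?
0.1877 bits

D_KL(P||Q) = Σ P(x) log₂(P(x)/Q(x))

Computing term by term:
  P(1)·log₂(P(1)/Q(1)) = 0.4102·log₂(0.4102/0.3334) = 0.12268
  P(2)·log₂(P(2)/Q(2)) = 0.1154·log₂(0.1154/0.3333) = -0.17658
  P(3)·log₂(P(3)/Q(3)) = 0.4744·log₂(0.4744/0.3333) = 0.24160

D_KL(P||Q) = 0.12268 - 0.17658 + 0.24160 = 0.18770 ≈ 0.1877 bits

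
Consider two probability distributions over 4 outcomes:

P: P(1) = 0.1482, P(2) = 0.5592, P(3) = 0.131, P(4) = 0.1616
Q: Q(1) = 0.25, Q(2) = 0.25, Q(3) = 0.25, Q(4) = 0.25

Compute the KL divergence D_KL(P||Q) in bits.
0.3138 bits

D_KL(P||Q) = Σ P(x) log₂(P(x)/Q(x))

Computing term by term:
  P(1)·log₂(P(1)/Q(1)) = 0.1482·log₂(0.1482/0.25) = -0.11180
  P(2)·log₂(P(2)/Q(2)) = 0.5592·log₂(0.5592/0.25) = 0.64948
  P(3)·log₂(P(3)/Q(3)) = 0.131·log₂(0.131/0.25) = -0.12214
  P(4)·log₂(P(4)/Q(4)) = 0.1616·log₂(0.1616/0.25) = -0.10173

D_KL(P||Q) = -0.11180 + 0.64948 - 0.12214 - 0.10173 = 0.31381 ≈ 0.3138 bits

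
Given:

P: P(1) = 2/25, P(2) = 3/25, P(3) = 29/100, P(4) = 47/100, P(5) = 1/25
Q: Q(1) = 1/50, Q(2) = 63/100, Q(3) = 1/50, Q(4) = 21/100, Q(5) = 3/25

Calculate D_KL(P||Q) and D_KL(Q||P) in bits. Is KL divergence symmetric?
D_KL(P||Q) = 1.4746 bits, D_KL(Q||P) = 1.3361 bits. No, KL divergence is not symmetric.

D_KL(P||Q) = Σ P(x) log₂(P(x)/Q(x))

Computing term by term:
  P(1)·log₂(P(1)/Q(1)) = (2/25)·log₂((2/25)/(1/50)) = 0.16000
  P(2)·log₂(P(2)/Q(2)) = (3/25)·log₂((3/25)/(63/100)) = -0.28708
  P(3)·log₂(P(3)/Q(3)) = (29/100)·log₂((29/100)/(1/50)) = 1.11881
  P(4)·log₂(P(4)/Q(4)) = (47/100)·log₂((47/100)/(21/100)) = 0.54627
  P(5)·log₂(P(5)/Q(5)) = (1/25)·log₂((1/25)/(3/25)) = -0.06340

D_KL(P||Q) = 0.16000 - 0.28708 + 1.11881 + 0.54627 - 0.06340 = 1.47460 ≈ 1.4746 bits

D_KL(Q||P) = Σ Q(x) log₂(Q(x)/P(x))

Computing term by term:
  Q(1)·log₂(Q(1)/P(1)) = (1/50)·log₂((1/50)/(2/25)) = -0.04000
  Q(2)·log₂(Q(2)/P(2)) = (63/100)·log₂((63/100)/(3/25)) = 1.50716
  Q(3)·log₂(Q(3)/P(3)) = (1/50)·log₂((1/50)/(29/100)) = -0.07716
  Q(4)·log₂(Q(4)/P(4)) = (21/100)·log₂((21/100)/(47/100)) = -0.24408
  Q(5)·log₂(Q(5)/P(5)) = (3/25)·log₂((3/25)/(1/25)) = 0.19020

D_KL(Q||P) = -0.04000 + 1.50716 - 0.07716 - 0.24408 + 0.19020 = 1.33612 ≈ 1.3361 bits

These are NOT equal (difference: 0.1385 bits). KL divergence is asymmetric: D_KL(P||Q) ≠ D_KL(Q||P) in general.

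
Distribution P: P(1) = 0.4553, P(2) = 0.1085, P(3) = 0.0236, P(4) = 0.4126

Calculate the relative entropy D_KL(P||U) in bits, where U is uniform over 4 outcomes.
0.4810 bits

U(i) = 1/4 for all i

D_KL(P||U) = Σ P(x) log₂(P(x) / (1/4))
           = Σ P(x) log₂(P(x)) + log₂(4)
           = log₂(4) - H(P)

H(P) = -Σ P(x) log₂(P(x)):
  -P(1)·log₂(P(1)) = -(0.4553)·log₂(0.4553) = 0.51682
  -P(2)·log₂(P(2)) = -(0.1085)·log₂(0.1085) = 0.34766
  -P(3)·log₂(P(3)) = -(0.0236)·log₂(0.0236) = 0.12756
  -P(4)·log₂(P(4)) = -(0.4126)·log₂(0.4126) = 0.52697
H(P) = 0.51682 + 0.34766 + 0.12756 + 0.52697 = 1.51901 bits

log₂(4) = 2.00000 bits

D_KL(P||U) = 2.00000 - 1.51901 = 0.48099 ≈ 0.4810 bits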